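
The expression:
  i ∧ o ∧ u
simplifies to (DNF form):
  i ∧ o ∧ u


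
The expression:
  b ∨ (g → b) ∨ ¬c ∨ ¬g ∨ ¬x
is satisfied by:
  {b: True, g: False, c: False, x: False}
  {b: False, g: False, c: False, x: False}
  {b: True, x: True, g: False, c: False}
  {x: True, b: False, g: False, c: False}
  {b: True, c: True, x: False, g: False}
  {c: True, x: False, g: False, b: False}
  {b: True, x: True, c: True, g: False}
  {x: True, c: True, b: False, g: False}
  {b: True, g: True, x: False, c: False}
  {g: True, x: False, c: False, b: False}
  {b: True, x: True, g: True, c: False}
  {x: True, g: True, b: False, c: False}
  {b: True, c: True, g: True, x: False}
  {c: True, g: True, x: False, b: False}
  {b: True, x: True, c: True, g: True}


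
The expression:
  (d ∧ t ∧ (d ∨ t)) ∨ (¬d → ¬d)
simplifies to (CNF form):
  True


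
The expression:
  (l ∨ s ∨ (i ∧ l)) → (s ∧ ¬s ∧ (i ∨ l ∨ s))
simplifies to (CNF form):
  ¬l ∧ ¬s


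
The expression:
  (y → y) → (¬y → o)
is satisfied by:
  {y: True, o: True}
  {y: True, o: False}
  {o: True, y: False}


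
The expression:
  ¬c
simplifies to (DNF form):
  ¬c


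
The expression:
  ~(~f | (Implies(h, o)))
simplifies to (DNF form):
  f & h & ~o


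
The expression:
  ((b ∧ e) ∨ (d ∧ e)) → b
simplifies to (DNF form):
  b ∨ ¬d ∨ ¬e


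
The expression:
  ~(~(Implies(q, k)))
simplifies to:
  k | ~q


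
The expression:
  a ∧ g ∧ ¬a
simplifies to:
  False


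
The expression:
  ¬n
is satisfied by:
  {n: False}


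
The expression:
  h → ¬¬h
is always true.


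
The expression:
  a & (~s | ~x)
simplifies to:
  a & (~s | ~x)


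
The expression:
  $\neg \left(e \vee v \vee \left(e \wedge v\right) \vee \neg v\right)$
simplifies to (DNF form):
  $\text{False}$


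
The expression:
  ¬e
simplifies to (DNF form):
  ¬e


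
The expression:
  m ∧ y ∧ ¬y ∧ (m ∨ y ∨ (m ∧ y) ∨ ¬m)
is never true.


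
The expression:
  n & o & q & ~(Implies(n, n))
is never true.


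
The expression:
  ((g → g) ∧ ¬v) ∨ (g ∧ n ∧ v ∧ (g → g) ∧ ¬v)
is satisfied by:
  {v: False}


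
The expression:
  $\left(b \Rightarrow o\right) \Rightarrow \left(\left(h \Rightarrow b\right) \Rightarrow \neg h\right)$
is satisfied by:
  {h: False, o: False, b: False}
  {b: True, h: False, o: False}
  {o: True, h: False, b: False}
  {b: True, o: True, h: False}
  {h: True, b: False, o: False}
  {b: True, h: True, o: False}
  {o: True, h: True, b: False}


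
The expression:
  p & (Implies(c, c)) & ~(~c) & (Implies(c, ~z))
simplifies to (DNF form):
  c & p & ~z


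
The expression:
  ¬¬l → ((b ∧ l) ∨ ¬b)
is always true.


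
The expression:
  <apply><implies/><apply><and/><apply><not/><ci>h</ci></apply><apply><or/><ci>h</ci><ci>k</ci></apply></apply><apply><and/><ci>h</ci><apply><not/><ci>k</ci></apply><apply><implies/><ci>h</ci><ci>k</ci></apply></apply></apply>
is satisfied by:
  {h: True, k: False}
  {k: False, h: False}
  {k: True, h: True}


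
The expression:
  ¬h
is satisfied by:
  {h: False}


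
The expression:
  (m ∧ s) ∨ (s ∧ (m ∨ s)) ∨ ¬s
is always true.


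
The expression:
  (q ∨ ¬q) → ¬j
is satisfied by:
  {j: False}


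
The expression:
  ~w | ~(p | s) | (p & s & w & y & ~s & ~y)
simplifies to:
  ~w | (~p & ~s)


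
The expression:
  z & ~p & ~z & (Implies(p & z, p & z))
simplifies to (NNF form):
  False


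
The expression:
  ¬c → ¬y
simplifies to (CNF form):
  c ∨ ¬y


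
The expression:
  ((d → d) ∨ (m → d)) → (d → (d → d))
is always true.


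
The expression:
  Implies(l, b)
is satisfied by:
  {b: True, l: False}
  {l: False, b: False}
  {l: True, b: True}


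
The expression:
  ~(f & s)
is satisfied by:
  {s: False, f: False}
  {f: True, s: False}
  {s: True, f: False}


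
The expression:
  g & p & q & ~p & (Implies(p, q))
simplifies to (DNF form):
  False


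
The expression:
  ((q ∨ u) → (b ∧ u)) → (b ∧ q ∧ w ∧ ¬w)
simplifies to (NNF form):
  (q ∧ ¬u) ∨ (u ∧ ¬b)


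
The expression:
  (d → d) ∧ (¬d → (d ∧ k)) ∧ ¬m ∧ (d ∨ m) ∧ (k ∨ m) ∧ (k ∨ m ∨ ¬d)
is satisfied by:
  {d: True, k: True, m: False}


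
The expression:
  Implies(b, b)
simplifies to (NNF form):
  True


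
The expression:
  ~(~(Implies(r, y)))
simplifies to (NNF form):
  y | ~r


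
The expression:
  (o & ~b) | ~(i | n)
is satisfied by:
  {o: True, n: False, b: False, i: False}
  {o: False, n: False, b: False, i: False}
  {i: True, o: True, n: False, b: False}
  {b: True, o: True, n: False, i: False}
  {b: True, o: False, n: False, i: False}
  {n: True, o: True, i: False, b: False}
  {i: True, n: True, o: True, b: False}


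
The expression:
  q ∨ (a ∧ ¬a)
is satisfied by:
  {q: True}


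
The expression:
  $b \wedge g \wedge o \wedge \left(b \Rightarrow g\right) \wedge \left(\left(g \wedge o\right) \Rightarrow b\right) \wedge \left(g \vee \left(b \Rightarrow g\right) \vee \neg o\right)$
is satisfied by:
  {g: True, b: True, o: True}


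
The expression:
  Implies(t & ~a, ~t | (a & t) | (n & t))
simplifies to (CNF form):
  a | n | ~t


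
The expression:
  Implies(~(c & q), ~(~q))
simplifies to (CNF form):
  q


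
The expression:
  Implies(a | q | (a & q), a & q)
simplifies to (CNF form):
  (a | ~a) & (a | ~q) & (q | ~a) & (q | ~q)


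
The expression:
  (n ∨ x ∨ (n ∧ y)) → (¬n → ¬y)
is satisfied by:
  {n: True, y: False, x: False}
  {y: False, x: False, n: False}
  {n: True, x: True, y: False}
  {x: True, y: False, n: False}
  {n: True, y: True, x: False}
  {y: True, n: False, x: False}
  {n: True, x: True, y: True}


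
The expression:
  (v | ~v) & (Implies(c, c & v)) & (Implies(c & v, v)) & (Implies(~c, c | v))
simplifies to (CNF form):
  v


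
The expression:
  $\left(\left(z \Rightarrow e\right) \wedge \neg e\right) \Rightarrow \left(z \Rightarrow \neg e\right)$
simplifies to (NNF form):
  $\text{True}$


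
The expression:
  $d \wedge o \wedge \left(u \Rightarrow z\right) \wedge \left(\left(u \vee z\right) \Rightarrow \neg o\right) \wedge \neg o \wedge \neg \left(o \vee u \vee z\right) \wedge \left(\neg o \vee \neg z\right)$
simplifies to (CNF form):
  $\text{False}$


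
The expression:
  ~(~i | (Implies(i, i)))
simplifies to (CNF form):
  False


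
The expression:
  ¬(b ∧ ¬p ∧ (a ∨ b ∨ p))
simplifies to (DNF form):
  p ∨ ¬b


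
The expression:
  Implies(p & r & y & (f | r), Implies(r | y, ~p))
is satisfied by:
  {p: False, y: False, r: False}
  {r: True, p: False, y: False}
  {y: True, p: False, r: False}
  {r: True, y: True, p: False}
  {p: True, r: False, y: False}
  {r: True, p: True, y: False}
  {y: True, p: True, r: False}


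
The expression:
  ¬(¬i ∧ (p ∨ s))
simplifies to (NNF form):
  i ∨ (¬p ∧ ¬s)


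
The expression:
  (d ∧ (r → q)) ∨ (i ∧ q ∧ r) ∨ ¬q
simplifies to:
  d ∨ (i ∧ r) ∨ ¬q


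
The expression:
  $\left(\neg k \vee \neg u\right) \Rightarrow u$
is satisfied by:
  {u: True}


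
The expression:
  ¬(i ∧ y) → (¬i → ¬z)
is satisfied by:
  {i: True, z: False}
  {z: False, i: False}
  {z: True, i: True}


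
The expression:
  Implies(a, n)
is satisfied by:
  {n: True, a: False}
  {a: False, n: False}
  {a: True, n: True}


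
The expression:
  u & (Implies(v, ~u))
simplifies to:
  u & ~v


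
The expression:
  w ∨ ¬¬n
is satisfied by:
  {n: True, w: True}
  {n: True, w: False}
  {w: True, n: False}


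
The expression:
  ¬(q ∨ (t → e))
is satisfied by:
  {t: True, q: False, e: False}


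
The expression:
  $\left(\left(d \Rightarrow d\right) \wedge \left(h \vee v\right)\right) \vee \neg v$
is always true.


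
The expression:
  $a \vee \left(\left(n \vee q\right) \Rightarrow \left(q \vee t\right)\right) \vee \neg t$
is always true.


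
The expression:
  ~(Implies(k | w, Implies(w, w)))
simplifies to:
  False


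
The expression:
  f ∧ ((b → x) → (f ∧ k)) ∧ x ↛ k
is never true.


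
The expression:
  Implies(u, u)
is always true.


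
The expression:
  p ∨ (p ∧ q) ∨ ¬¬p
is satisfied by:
  {p: True}


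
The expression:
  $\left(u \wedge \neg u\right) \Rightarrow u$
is always true.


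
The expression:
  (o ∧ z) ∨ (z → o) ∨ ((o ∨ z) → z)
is always true.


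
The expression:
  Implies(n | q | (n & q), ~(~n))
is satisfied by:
  {n: True, q: False}
  {q: False, n: False}
  {q: True, n: True}


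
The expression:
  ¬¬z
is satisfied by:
  {z: True}


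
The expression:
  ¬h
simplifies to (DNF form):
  ¬h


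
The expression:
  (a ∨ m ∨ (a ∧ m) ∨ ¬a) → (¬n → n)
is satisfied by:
  {n: True}


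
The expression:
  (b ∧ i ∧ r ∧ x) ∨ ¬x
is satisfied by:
  {b: True, i: True, r: True, x: False}
  {b: True, i: True, r: False, x: False}
  {b: True, r: True, i: False, x: False}
  {b: True, r: False, i: False, x: False}
  {i: True, r: True, b: False, x: False}
  {i: True, b: False, r: False, x: False}
  {i: False, r: True, b: False, x: False}
  {i: False, b: False, r: False, x: False}
  {b: True, x: True, i: True, r: True}


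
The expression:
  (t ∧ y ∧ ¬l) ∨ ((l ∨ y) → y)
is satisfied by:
  {y: True, l: False}
  {l: False, y: False}
  {l: True, y: True}


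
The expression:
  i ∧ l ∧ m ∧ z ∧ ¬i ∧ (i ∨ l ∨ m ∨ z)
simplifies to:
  False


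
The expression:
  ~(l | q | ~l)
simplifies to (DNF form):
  False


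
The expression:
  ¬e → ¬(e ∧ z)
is always true.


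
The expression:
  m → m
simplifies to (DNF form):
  True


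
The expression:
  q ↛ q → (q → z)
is always true.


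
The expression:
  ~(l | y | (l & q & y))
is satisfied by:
  {y: False, l: False}


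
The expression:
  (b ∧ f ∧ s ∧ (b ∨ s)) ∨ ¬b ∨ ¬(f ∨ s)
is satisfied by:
  {s: False, b: False, f: False}
  {f: True, s: False, b: False}
  {s: True, f: False, b: False}
  {f: True, s: True, b: False}
  {b: True, f: False, s: False}
  {f: True, b: True, s: True}


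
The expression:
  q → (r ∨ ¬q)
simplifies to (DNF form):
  r ∨ ¬q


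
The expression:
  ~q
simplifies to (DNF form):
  ~q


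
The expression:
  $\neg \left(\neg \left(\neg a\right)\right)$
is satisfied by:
  {a: False}


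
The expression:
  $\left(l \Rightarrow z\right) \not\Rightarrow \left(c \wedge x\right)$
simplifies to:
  $\left(z \wedge \neg c\right) \vee \left(z \wedge \neg x\right) \vee \left(\neg c \wedge \neg l\right) \vee \left(\neg l \wedge \neg x\right)$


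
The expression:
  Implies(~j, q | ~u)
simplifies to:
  j | q | ~u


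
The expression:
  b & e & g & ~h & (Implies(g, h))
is never true.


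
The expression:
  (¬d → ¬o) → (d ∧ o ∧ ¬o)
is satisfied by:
  {o: True, d: False}


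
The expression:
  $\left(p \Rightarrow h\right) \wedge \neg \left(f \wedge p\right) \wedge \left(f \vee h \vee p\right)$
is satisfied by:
  {h: True, f: False, p: False}
  {h: True, p: True, f: False}
  {h: True, f: True, p: False}
  {f: True, p: False, h: False}


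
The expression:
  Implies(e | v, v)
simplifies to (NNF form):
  v | ~e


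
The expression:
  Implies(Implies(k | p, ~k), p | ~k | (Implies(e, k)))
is always true.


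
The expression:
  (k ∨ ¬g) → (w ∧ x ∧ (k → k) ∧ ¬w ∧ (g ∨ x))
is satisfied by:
  {g: True, k: False}


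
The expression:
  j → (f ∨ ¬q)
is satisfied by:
  {f: True, q: False, j: False}
  {f: False, q: False, j: False}
  {j: True, f: True, q: False}
  {j: True, f: False, q: False}
  {q: True, f: True, j: False}
  {q: True, f: False, j: False}
  {q: True, j: True, f: True}


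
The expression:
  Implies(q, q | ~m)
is always true.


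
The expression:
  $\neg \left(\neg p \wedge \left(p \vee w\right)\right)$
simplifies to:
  $p \vee \neg w$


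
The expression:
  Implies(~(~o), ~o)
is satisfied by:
  {o: False}


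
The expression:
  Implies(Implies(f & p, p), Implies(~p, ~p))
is always true.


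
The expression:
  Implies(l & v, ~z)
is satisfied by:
  {l: False, v: False, z: False}
  {z: True, l: False, v: False}
  {v: True, l: False, z: False}
  {z: True, v: True, l: False}
  {l: True, z: False, v: False}
  {z: True, l: True, v: False}
  {v: True, l: True, z: False}


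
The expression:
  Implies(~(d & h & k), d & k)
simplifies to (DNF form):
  d & k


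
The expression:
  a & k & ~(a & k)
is never true.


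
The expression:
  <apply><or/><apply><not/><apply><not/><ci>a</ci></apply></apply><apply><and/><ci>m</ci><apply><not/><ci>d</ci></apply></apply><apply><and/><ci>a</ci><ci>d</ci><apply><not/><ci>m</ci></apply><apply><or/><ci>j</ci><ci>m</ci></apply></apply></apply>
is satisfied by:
  {a: True, m: True, d: False}
  {a: True, m: False, d: False}
  {a: True, d: True, m: True}
  {a: True, d: True, m: False}
  {m: True, d: False, a: False}


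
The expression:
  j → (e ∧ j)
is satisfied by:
  {e: True, j: False}
  {j: False, e: False}
  {j: True, e: True}


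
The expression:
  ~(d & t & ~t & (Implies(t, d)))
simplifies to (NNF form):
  True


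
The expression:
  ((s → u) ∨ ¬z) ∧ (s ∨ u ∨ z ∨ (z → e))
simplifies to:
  u ∨ ¬s ∨ ¬z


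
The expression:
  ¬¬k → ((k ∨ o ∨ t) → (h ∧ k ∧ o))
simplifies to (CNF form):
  (h ∨ ¬k) ∧ (o ∨ ¬k)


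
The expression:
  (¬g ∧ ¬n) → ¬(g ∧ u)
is always true.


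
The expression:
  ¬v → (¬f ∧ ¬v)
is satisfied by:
  {v: True, f: False}
  {f: False, v: False}
  {f: True, v: True}


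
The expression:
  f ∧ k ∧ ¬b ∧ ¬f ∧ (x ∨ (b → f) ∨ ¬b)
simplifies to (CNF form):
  False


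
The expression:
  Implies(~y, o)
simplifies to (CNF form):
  o | y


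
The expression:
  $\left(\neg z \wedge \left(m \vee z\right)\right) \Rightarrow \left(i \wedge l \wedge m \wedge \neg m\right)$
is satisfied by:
  {z: True, m: False}
  {m: False, z: False}
  {m: True, z: True}


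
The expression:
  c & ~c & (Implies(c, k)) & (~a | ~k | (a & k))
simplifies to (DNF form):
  False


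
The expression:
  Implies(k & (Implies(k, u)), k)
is always true.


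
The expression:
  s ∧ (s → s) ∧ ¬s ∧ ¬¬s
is never true.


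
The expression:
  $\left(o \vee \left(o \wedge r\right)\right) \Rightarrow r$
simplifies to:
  $r \vee \neg o$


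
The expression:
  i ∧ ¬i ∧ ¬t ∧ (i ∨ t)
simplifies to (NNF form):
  False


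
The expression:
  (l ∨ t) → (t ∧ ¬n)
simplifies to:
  (t ∧ ¬n) ∨ (¬l ∧ ¬t)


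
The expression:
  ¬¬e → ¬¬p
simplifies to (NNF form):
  p ∨ ¬e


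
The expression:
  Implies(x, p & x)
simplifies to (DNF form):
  p | ~x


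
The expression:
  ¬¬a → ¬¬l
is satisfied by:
  {l: True, a: False}
  {a: False, l: False}
  {a: True, l: True}


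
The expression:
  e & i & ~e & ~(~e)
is never true.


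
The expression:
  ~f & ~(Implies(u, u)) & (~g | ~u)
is never true.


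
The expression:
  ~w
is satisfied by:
  {w: False}


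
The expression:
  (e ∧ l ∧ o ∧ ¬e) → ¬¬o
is always true.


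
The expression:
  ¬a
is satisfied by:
  {a: False}


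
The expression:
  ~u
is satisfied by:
  {u: False}


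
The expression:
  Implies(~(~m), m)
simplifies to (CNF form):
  True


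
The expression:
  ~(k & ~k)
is always true.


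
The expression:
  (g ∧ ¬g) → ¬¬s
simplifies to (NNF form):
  True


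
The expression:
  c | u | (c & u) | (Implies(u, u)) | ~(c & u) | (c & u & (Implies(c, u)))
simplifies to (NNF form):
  True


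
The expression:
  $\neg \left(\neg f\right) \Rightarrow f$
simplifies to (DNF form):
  $\text{True}$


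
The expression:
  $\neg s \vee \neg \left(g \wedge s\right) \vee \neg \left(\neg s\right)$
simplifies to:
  $\text{True}$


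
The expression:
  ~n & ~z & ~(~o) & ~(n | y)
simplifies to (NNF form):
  o & ~n & ~y & ~z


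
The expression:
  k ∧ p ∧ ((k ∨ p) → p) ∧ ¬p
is never true.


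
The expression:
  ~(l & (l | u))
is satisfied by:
  {l: False}


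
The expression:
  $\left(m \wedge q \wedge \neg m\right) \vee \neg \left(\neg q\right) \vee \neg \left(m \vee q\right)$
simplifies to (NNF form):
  $q \vee \neg m$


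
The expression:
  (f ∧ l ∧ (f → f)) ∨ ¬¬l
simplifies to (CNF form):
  l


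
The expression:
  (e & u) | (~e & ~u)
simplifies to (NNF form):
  (e & u) | (~e & ~u)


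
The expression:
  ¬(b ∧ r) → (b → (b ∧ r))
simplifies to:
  r ∨ ¬b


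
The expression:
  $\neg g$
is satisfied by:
  {g: False}


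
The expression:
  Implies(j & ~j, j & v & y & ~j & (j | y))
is always true.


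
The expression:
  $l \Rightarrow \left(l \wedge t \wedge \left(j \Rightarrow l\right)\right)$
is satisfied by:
  {t: True, l: False}
  {l: False, t: False}
  {l: True, t: True}


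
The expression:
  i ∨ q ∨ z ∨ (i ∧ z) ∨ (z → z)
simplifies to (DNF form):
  True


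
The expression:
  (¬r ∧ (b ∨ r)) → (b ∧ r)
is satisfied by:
  {r: True, b: False}
  {b: False, r: False}
  {b: True, r: True}


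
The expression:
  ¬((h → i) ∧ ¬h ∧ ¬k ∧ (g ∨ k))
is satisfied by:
  {k: True, h: True, g: False}
  {k: True, g: False, h: False}
  {h: True, g: False, k: False}
  {h: False, g: False, k: False}
  {k: True, h: True, g: True}
  {k: True, g: True, h: False}
  {h: True, g: True, k: False}


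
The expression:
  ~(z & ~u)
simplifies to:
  u | ~z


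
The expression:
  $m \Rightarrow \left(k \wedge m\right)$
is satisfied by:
  {k: True, m: False}
  {m: False, k: False}
  {m: True, k: True}


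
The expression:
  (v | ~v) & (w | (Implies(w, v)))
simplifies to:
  True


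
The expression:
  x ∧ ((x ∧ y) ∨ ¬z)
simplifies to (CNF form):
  x ∧ (y ∨ ¬z)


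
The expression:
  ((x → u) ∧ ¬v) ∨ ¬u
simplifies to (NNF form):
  ¬u ∨ ¬v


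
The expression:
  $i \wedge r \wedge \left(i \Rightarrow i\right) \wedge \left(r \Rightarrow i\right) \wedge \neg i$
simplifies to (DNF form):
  $\text{False}$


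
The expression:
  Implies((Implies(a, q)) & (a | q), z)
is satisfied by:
  {z: True, q: False}
  {q: False, z: False}
  {q: True, z: True}


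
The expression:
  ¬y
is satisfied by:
  {y: False}


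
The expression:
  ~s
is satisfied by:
  {s: False}


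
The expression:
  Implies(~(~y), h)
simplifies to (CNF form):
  h | ~y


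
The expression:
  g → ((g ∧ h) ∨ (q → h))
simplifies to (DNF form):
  h ∨ ¬g ∨ ¬q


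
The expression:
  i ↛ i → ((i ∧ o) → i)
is always true.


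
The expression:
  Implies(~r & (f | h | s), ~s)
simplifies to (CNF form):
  r | ~s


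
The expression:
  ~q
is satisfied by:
  {q: False}


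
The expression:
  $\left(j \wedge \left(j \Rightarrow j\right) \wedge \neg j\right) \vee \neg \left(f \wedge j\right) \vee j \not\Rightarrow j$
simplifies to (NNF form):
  $\neg f \vee \neg j$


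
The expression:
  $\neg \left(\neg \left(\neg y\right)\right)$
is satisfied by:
  {y: False}


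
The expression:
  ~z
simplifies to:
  ~z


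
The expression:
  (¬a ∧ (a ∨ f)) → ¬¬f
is always true.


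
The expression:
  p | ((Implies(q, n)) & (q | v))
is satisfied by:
  {n: True, p: True, v: True, q: False}
  {n: True, p: True, v: False, q: False}
  {p: True, v: True, n: False, q: False}
  {p: True, n: False, v: False, q: False}
  {n: True, q: True, p: True, v: True}
  {n: True, q: True, p: True, v: False}
  {q: True, p: True, v: True, n: False}
  {q: True, p: True, n: False, v: False}
  {n: True, v: True, q: False, p: False}
  {v: True, q: False, p: False, n: False}
  {n: True, q: True, v: True, p: False}
  {n: True, q: True, v: False, p: False}


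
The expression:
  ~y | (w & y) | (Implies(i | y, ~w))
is always true.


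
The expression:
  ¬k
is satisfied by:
  {k: False}


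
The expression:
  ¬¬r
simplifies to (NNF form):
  r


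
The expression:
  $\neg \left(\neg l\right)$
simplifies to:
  $l$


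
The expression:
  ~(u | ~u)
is never true.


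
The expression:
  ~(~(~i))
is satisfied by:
  {i: False}


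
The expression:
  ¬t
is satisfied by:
  {t: False}


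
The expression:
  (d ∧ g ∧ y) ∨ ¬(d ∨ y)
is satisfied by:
  {g: True, y: False, d: False}
  {g: False, y: False, d: False}
  {y: True, d: True, g: True}


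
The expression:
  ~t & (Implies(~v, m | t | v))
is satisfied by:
  {m: True, v: True, t: False}
  {m: True, t: False, v: False}
  {v: True, t: False, m: False}


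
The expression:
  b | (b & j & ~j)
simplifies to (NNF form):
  b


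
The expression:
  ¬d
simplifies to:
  ¬d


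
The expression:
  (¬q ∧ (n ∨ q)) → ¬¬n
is always true.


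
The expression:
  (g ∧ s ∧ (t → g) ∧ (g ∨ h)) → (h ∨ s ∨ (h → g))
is always true.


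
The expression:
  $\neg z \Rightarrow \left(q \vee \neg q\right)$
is always true.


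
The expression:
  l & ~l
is never true.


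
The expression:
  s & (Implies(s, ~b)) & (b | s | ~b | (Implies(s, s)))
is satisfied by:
  {s: True, b: False}


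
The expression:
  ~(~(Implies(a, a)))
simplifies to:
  True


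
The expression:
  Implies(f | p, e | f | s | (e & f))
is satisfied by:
  {s: True, e: True, f: True, p: False}
  {s: True, e: True, p: False, f: False}
  {s: True, f: True, p: False, e: False}
  {s: True, p: False, f: False, e: False}
  {e: True, f: True, p: False, s: False}
  {e: True, p: False, f: False, s: False}
  {f: True, e: False, p: False, s: False}
  {e: False, p: False, f: False, s: False}
  {e: True, s: True, p: True, f: True}
  {e: True, s: True, p: True, f: False}
  {s: True, p: True, f: True, e: False}
  {s: True, p: True, e: False, f: False}
  {f: True, p: True, e: True, s: False}
  {p: True, e: True, s: False, f: False}
  {p: True, f: True, s: False, e: False}


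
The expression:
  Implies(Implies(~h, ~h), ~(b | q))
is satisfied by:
  {q: False, b: False}


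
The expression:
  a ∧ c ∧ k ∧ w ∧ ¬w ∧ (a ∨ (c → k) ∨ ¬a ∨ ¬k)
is never true.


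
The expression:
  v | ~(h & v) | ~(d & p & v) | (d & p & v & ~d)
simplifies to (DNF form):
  True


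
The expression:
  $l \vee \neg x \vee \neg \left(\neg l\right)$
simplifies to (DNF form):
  $l \vee \neg x$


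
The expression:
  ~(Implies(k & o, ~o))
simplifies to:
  k & o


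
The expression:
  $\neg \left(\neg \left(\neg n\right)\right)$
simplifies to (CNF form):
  $\neg n$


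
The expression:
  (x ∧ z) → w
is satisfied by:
  {w: True, z: False, x: False}
  {w: False, z: False, x: False}
  {x: True, w: True, z: False}
  {x: True, w: False, z: False}
  {z: True, w: True, x: False}
  {z: True, w: False, x: False}
  {z: True, x: True, w: True}


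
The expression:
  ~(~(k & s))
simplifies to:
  k & s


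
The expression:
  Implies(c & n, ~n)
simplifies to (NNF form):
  ~c | ~n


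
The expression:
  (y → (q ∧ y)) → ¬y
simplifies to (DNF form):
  ¬q ∨ ¬y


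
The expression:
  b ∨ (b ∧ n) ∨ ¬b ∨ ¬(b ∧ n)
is always true.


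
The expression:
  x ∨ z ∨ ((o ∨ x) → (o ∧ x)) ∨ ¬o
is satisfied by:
  {x: True, z: True, o: False}
  {x: True, o: False, z: False}
  {z: True, o: False, x: False}
  {z: False, o: False, x: False}
  {x: True, z: True, o: True}
  {x: True, o: True, z: False}
  {z: True, o: True, x: False}


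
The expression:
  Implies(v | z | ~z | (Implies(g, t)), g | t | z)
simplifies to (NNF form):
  g | t | z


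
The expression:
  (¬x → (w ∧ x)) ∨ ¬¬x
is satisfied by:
  {x: True}


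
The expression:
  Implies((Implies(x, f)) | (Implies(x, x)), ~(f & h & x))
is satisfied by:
  {h: False, x: False, f: False}
  {f: True, h: False, x: False}
  {x: True, h: False, f: False}
  {f: True, x: True, h: False}
  {h: True, f: False, x: False}
  {f: True, h: True, x: False}
  {x: True, h: True, f: False}


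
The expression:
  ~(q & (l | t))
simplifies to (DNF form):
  ~q | (~l & ~t)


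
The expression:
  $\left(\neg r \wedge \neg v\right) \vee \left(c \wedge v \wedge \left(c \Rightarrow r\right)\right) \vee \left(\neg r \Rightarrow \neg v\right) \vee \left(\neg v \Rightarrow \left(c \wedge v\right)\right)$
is always true.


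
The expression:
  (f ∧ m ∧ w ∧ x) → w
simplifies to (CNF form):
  True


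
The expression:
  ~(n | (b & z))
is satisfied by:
  {n: False, z: False, b: False}
  {b: True, n: False, z: False}
  {z: True, n: False, b: False}


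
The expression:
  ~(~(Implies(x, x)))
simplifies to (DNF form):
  True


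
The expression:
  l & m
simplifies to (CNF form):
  l & m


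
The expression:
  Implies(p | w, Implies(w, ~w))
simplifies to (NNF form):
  ~w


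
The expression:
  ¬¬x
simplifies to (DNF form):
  x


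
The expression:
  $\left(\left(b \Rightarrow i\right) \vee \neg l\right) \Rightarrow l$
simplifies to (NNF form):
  $l$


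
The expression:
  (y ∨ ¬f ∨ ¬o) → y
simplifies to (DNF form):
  y ∨ (f ∧ o)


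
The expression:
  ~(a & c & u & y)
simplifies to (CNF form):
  ~a | ~c | ~u | ~y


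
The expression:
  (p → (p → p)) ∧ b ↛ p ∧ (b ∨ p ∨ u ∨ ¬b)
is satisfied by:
  {b: True, p: False}


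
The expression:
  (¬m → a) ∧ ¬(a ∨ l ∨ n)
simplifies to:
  m ∧ ¬a ∧ ¬l ∧ ¬n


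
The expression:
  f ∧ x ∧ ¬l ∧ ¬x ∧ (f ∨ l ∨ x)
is never true.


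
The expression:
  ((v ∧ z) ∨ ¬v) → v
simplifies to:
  v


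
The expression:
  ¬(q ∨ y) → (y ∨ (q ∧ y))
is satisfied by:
  {y: True, q: True}
  {y: True, q: False}
  {q: True, y: False}


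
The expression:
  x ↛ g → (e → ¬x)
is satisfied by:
  {g: True, e: False, x: False}
  {e: False, x: False, g: False}
  {x: True, g: True, e: False}
  {x: True, e: False, g: False}
  {g: True, e: True, x: False}
  {e: True, g: False, x: False}
  {x: True, e: True, g: True}


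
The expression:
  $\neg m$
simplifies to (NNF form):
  $\neg m$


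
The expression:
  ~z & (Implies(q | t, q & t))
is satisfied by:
  {t: False, z: False, q: False}
  {q: True, t: True, z: False}


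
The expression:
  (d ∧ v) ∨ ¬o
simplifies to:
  (d ∧ v) ∨ ¬o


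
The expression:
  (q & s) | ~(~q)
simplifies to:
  q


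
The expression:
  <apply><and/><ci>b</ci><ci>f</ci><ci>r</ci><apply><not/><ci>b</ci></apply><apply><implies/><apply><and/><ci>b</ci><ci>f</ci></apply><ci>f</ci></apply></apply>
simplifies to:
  <false/>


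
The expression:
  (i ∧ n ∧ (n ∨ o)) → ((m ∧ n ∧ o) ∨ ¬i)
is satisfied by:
  {m: True, o: True, n: False, i: False}
  {m: True, o: False, n: False, i: False}
  {o: True, i: False, m: False, n: False}
  {i: False, o: False, m: False, n: False}
  {i: True, m: True, o: True, n: False}
  {i: True, m: True, o: False, n: False}
  {i: True, o: True, m: False, n: False}
  {i: True, o: False, m: False, n: False}
  {n: True, m: True, o: True, i: False}
  {n: True, m: True, o: False, i: False}
  {n: True, o: True, m: False, i: False}
  {n: True, o: False, m: False, i: False}
  {i: True, n: True, m: True, o: True}


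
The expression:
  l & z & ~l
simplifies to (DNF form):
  False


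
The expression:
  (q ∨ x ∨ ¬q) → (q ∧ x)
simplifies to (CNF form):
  q ∧ x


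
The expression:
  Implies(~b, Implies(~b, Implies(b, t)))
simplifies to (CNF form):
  True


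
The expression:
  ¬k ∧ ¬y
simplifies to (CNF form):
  ¬k ∧ ¬y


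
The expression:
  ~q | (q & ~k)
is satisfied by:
  {k: False, q: False}
  {q: True, k: False}
  {k: True, q: False}


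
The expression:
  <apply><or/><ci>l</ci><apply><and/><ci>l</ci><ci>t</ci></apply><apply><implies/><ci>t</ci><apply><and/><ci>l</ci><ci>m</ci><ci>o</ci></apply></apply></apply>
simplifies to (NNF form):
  <apply><or/><ci>l</ci><apply><not/><ci>t</ci></apply></apply>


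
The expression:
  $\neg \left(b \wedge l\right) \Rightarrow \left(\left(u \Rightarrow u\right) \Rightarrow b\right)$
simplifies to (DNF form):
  $b$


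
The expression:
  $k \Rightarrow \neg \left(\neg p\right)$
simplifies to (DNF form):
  $p \vee \neg k$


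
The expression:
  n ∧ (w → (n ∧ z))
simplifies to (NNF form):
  n ∧ (z ∨ ¬w)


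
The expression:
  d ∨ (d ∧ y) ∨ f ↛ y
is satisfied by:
  {d: True, f: True, y: False}
  {d: True, f: False, y: False}
  {d: True, y: True, f: True}
  {d: True, y: True, f: False}
  {f: True, y: False, d: False}


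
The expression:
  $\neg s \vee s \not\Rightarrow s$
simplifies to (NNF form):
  $\neg s$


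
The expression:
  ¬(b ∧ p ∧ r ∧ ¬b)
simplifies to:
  True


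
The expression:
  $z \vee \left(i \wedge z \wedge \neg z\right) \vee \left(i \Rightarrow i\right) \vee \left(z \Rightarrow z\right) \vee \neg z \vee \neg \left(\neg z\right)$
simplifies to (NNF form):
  $\text{True}$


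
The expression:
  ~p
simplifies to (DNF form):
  ~p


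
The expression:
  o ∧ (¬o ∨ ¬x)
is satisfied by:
  {o: True, x: False}


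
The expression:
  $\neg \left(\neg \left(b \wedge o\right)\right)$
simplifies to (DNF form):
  $b \wedge o$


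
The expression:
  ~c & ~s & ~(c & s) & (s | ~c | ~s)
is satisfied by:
  {c: False, s: False}


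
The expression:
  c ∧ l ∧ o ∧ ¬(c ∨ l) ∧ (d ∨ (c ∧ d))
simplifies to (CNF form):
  False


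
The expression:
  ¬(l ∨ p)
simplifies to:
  ¬l ∧ ¬p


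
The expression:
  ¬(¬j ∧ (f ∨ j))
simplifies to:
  j ∨ ¬f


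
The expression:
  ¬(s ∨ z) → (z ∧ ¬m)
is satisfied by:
  {z: True, s: True}
  {z: True, s: False}
  {s: True, z: False}


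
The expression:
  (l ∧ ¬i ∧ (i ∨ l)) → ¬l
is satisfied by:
  {i: True, l: False}
  {l: False, i: False}
  {l: True, i: True}


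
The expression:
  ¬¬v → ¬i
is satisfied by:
  {v: False, i: False}
  {i: True, v: False}
  {v: True, i: False}


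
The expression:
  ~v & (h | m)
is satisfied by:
  {m: True, h: True, v: False}
  {m: True, v: False, h: False}
  {h: True, v: False, m: False}


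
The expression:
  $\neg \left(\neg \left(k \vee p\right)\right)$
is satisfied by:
  {k: True, p: True}
  {k: True, p: False}
  {p: True, k: False}


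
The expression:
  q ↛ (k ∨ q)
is never true.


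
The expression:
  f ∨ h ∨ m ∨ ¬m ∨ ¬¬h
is always true.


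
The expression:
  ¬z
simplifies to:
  ¬z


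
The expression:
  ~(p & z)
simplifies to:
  ~p | ~z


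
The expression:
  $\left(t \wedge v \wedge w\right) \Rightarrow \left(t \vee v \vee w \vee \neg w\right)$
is always true.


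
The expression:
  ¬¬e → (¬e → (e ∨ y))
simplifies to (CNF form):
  True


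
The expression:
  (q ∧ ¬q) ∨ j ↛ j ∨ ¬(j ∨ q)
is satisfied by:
  {q: False, j: False}


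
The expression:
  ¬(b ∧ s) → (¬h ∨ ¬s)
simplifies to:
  b ∨ ¬h ∨ ¬s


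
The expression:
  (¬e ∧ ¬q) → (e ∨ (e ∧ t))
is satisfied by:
  {q: True, e: True}
  {q: True, e: False}
  {e: True, q: False}


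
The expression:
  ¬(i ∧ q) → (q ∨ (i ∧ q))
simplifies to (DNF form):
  q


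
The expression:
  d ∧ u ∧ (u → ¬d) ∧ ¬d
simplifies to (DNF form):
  False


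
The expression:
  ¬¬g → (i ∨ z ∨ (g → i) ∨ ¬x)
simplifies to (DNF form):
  i ∨ z ∨ ¬g ∨ ¬x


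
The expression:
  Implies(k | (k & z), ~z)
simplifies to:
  ~k | ~z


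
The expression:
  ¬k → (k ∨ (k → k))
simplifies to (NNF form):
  True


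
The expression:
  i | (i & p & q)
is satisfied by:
  {i: True}


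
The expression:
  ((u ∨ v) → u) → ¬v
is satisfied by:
  {u: False, v: False}
  {v: True, u: False}
  {u: True, v: False}


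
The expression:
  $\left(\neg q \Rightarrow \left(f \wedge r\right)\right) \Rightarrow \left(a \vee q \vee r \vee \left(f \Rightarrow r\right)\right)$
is always true.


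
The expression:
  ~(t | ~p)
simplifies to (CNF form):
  p & ~t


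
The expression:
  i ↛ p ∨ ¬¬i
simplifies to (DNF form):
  i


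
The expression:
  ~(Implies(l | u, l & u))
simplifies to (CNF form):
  (l | u) & (l | ~l) & (u | ~u) & (~l | ~u)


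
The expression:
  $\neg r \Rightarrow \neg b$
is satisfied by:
  {r: True, b: False}
  {b: False, r: False}
  {b: True, r: True}


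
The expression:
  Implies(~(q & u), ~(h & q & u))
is always true.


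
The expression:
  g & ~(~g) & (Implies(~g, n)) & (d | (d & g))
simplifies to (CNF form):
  d & g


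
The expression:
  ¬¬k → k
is always true.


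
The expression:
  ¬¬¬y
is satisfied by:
  {y: False}


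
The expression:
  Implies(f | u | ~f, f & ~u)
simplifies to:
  f & ~u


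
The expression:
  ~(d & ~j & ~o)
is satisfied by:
  {o: True, j: True, d: False}
  {o: True, j: False, d: False}
  {j: True, o: False, d: False}
  {o: False, j: False, d: False}
  {d: True, o: True, j: True}
  {d: True, o: True, j: False}
  {d: True, j: True, o: False}


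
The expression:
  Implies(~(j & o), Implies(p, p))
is always true.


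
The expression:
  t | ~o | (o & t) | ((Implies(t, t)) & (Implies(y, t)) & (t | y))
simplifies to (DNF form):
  t | ~o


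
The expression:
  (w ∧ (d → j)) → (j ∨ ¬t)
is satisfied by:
  {j: True, d: True, w: False, t: False}
  {j: True, w: False, t: False, d: False}
  {d: True, w: False, t: False, j: False}
  {d: False, w: False, t: False, j: False}
  {j: True, t: True, d: True, w: False}
  {j: True, t: True, d: False, w: False}
  {t: True, d: True, j: False, w: False}
  {t: True, j: False, w: False, d: False}
  {d: True, j: True, w: True, t: False}
  {j: True, w: True, d: False, t: False}
  {d: True, w: True, j: False, t: False}
  {w: True, j: False, t: False, d: False}
  {j: True, t: True, w: True, d: True}
  {j: True, t: True, w: True, d: False}
  {t: True, w: True, d: True, j: False}


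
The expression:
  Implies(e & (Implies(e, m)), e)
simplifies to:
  True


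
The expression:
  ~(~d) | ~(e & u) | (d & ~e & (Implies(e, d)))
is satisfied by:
  {d: True, u: False, e: False}
  {u: False, e: False, d: False}
  {d: True, e: True, u: False}
  {e: True, u: False, d: False}
  {d: True, u: True, e: False}
  {u: True, d: False, e: False}
  {d: True, e: True, u: True}


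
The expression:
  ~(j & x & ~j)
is always true.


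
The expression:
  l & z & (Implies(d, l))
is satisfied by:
  {z: True, l: True}


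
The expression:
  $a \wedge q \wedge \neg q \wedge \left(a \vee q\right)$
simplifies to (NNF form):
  $\text{False}$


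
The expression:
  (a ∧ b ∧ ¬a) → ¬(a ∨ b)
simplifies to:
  True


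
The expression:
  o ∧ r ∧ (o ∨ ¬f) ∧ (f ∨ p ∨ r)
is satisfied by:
  {r: True, o: True}


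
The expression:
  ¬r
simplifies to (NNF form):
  ¬r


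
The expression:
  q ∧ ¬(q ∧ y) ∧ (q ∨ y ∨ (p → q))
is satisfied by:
  {q: True, y: False}


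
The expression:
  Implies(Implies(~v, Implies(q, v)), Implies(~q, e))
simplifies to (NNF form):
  e | q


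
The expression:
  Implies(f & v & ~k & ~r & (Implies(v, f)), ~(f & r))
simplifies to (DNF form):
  True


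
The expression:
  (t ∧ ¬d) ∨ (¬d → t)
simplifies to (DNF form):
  d ∨ t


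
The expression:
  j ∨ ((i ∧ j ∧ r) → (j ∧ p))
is always true.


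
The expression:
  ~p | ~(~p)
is always true.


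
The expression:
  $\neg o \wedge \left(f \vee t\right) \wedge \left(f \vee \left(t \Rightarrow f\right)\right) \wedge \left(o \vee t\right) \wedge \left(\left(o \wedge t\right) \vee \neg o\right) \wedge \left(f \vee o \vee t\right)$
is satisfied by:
  {t: True, f: True, o: False}


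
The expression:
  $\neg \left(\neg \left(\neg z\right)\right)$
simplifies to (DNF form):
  $\neg z$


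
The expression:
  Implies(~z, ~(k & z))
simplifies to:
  True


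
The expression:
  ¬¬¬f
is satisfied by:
  {f: False}


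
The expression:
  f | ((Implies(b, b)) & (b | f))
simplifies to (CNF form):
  b | f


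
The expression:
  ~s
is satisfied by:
  {s: False}


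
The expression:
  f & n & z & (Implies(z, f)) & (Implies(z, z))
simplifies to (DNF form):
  f & n & z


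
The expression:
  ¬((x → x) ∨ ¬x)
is never true.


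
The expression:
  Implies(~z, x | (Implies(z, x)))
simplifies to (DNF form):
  True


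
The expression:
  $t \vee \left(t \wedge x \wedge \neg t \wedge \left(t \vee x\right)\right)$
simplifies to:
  $t$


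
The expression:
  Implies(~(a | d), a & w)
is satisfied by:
  {a: True, d: True}
  {a: True, d: False}
  {d: True, a: False}


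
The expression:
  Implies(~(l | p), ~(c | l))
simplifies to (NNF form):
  l | p | ~c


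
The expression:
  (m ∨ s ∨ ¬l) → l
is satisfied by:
  {l: True}


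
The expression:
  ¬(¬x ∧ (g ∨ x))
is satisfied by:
  {x: True, g: False}
  {g: False, x: False}
  {g: True, x: True}


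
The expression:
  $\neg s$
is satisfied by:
  {s: False}


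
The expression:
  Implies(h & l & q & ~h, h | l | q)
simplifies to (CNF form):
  True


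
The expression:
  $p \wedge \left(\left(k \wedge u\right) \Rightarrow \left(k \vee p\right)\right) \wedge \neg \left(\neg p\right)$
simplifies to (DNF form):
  $p$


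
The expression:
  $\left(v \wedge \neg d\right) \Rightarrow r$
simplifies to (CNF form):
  $d \vee r \vee \neg v$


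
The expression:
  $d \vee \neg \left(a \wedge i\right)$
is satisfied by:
  {d: True, a: False, i: False}
  {d: False, a: False, i: False}
  {i: True, d: True, a: False}
  {i: True, d: False, a: False}
  {a: True, d: True, i: False}
  {a: True, d: False, i: False}
  {a: True, i: True, d: True}


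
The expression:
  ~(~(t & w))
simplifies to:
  t & w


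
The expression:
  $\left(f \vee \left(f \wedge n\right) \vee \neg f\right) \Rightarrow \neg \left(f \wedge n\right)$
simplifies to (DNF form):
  $\neg f \vee \neg n$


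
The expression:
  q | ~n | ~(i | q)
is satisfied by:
  {q: True, n: False, i: False}
  {q: False, n: False, i: False}
  {i: True, q: True, n: False}
  {i: True, q: False, n: False}
  {n: True, q: True, i: False}
  {n: True, q: False, i: False}
  {n: True, i: True, q: True}
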